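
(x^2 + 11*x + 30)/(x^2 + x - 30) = (x + 5)/(x - 5)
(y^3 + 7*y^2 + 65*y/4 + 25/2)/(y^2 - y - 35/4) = (2*y^2 + 9*y + 10)/(2*y - 7)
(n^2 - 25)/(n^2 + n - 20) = (n - 5)/(n - 4)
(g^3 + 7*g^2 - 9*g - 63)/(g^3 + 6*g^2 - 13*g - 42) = (g + 3)/(g + 2)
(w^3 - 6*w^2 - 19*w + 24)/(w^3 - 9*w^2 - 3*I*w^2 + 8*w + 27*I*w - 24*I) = (w + 3)/(w - 3*I)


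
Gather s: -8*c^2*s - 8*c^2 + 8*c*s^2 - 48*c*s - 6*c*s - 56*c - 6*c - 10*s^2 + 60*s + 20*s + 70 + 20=-8*c^2 - 62*c + s^2*(8*c - 10) + s*(-8*c^2 - 54*c + 80) + 90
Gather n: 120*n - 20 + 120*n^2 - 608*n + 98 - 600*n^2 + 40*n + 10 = -480*n^2 - 448*n + 88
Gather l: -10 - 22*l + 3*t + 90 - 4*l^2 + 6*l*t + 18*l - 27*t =-4*l^2 + l*(6*t - 4) - 24*t + 80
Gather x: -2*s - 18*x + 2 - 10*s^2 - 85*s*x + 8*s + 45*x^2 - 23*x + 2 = -10*s^2 + 6*s + 45*x^2 + x*(-85*s - 41) + 4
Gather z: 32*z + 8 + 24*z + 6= 56*z + 14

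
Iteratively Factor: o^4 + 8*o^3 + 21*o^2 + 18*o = (o + 3)*(o^3 + 5*o^2 + 6*o) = (o + 2)*(o + 3)*(o^2 + 3*o) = (o + 2)*(o + 3)^2*(o)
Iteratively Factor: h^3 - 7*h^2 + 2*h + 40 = (h - 5)*(h^2 - 2*h - 8) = (h - 5)*(h + 2)*(h - 4)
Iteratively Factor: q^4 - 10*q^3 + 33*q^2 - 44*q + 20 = (q - 2)*(q^3 - 8*q^2 + 17*q - 10) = (q - 5)*(q - 2)*(q^2 - 3*q + 2) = (q - 5)*(q - 2)^2*(q - 1)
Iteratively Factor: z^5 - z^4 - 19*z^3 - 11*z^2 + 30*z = (z + 3)*(z^4 - 4*z^3 - 7*z^2 + 10*z) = z*(z + 3)*(z^3 - 4*z^2 - 7*z + 10) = z*(z - 5)*(z + 3)*(z^2 + z - 2) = z*(z - 5)*(z - 1)*(z + 3)*(z + 2)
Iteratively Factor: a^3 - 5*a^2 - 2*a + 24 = (a - 3)*(a^2 - 2*a - 8) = (a - 3)*(a + 2)*(a - 4)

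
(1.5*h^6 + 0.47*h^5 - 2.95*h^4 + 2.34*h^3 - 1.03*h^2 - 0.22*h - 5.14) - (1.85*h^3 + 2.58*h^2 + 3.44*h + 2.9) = 1.5*h^6 + 0.47*h^5 - 2.95*h^4 + 0.49*h^3 - 3.61*h^2 - 3.66*h - 8.04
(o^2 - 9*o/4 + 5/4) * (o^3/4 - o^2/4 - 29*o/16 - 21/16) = o^5/4 - 13*o^4/16 - 15*o^3/16 + 157*o^2/64 + 11*o/16 - 105/64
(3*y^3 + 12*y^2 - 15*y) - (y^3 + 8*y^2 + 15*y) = 2*y^3 + 4*y^2 - 30*y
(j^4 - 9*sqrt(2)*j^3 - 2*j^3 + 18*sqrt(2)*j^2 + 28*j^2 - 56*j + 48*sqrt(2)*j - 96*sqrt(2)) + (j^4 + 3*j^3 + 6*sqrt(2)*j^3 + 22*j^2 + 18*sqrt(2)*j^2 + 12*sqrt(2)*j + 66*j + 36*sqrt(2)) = 2*j^4 - 3*sqrt(2)*j^3 + j^3 + 50*j^2 + 36*sqrt(2)*j^2 + 10*j + 60*sqrt(2)*j - 60*sqrt(2)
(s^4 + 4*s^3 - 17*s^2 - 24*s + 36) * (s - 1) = s^5 + 3*s^4 - 21*s^3 - 7*s^2 + 60*s - 36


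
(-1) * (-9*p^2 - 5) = 9*p^2 + 5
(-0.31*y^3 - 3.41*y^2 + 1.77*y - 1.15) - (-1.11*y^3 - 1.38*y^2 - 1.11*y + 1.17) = 0.8*y^3 - 2.03*y^2 + 2.88*y - 2.32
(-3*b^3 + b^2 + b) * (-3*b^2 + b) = 9*b^5 - 6*b^4 - 2*b^3 + b^2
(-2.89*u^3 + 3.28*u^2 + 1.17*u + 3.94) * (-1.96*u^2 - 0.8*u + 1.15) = 5.6644*u^5 - 4.1168*u^4 - 8.2407*u^3 - 4.8864*u^2 - 1.8065*u + 4.531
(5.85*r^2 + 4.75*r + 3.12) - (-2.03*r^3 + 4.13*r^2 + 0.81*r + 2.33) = 2.03*r^3 + 1.72*r^2 + 3.94*r + 0.79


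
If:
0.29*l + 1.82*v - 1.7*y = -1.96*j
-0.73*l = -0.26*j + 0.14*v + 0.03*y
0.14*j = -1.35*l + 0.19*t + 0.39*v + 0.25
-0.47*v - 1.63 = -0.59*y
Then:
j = 2.96567097133268 - 0.243759835234223*y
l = 1.7213785855344 - 0.368660600016386*y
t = 20.2189906207757 - 5.3757508160001*y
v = 1.25531914893617*y - 3.46808510638298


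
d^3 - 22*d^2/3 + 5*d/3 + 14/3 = (d - 7)*(d - 1)*(d + 2/3)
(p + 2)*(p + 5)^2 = p^3 + 12*p^2 + 45*p + 50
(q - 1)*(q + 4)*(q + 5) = q^3 + 8*q^2 + 11*q - 20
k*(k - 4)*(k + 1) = k^3 - 3*k^2 - 4*k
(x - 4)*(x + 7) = x^2 + 3*x - 28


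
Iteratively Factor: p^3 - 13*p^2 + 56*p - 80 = (p - 5)*(p^2 - 8*p + 16) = (p - 5)*(p - 4)*(p - 4)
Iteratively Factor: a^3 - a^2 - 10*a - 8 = (a + 1)*(a^2 - 2*a - 8) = (a - 4)*(a + 1)*(a + 2)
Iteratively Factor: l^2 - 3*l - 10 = (l + 2)*(l - 5)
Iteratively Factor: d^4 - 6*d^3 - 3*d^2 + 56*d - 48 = (d - 1)*(d^3 - 5*d^2 - 8*d + 48) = (d - 1)*(d + 3)*(d^2 - 8*d + 16) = (d - 4)*(d - 1)*(d + 3)*(d - 4)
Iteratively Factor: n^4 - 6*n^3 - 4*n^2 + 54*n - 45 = (n - 5)*(n^3 - n^2 - 9*n + 9) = (n - 5)*(n + 3)*(n^2 - 4*n + 3) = (n - 5)*(n - 1)*(n + 3)*(n - 3)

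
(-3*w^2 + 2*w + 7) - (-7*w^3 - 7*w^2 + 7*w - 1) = 7*w^3 + 4*w^2 - 5*w + 8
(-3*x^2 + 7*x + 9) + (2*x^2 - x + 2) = -x^2 + 6*x + 11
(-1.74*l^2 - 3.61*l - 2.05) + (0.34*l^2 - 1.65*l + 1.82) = -1.4*l^2 - 5.26*l - 0.23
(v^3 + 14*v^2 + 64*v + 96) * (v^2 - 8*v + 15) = v^5 + 6*v^4 - 33*v^3 - 206*v^2 + 192*v + 1440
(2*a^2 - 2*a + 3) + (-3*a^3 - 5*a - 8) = -3*a^3 + 2*a^2 - 7*a - 5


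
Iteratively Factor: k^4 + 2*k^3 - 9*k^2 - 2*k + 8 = (k + 4)*(k^3 - 2*k^2 - k + 2) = (k - 1)*(k + 4)*(k^2 - k - 2) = (k - 1)*(k + 1)*(k + 4)*(k - 2)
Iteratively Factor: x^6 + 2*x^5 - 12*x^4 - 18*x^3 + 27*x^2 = (x)*(x^5 + 2*x^4 - 12*x^3 - 18*x^2 + 27*x) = x*(x - 1)*(x^4 + 3*x^3 - 9*x^2 - 27*x) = x*(x - 3)*(x - 1)*(x^3 + 6*x^2 + 9*x) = x*(x - 3)*(x - 1)*(x + 3)*(x^2 + 3*x) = x*(x - 3)*(x - 1)*(x + 3)^2*(x)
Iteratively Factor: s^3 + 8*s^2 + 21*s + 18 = (s + 3)*(s^2 + 5*s + 6) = (s + 2)*(s + 3)*(s + 3)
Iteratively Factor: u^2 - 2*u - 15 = (u + 3)*(u - 5)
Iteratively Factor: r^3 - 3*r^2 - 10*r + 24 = (r - 2)*(r^2 - r - 12) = (r - 4)*(r - 2)*(r + 3)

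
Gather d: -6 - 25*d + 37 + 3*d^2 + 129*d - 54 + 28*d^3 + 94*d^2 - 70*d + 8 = 28*d^3 + 97*d^2 + 34*d - 15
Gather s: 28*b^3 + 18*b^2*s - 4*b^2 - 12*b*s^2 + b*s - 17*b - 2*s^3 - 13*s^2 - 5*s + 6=28*b^3 - 4*b^2 - 17*b - 2*s^3 + s^2*(-12*b - 13) + s*(18*b^2 + b - 5) + 6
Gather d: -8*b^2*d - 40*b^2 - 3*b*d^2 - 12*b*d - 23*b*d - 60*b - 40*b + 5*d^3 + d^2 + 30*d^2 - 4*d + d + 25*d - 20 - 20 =-40*b^2 - 100*b + 5*d^3 + d^2*(31 - 3*b) + d*(-8*b^2 - 35*b + 22) - 40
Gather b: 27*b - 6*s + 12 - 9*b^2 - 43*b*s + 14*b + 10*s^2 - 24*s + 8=-9*b^2 + b*(41 - 43*s) + 10*s^2 - 30*s + 20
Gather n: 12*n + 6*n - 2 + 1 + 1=18*n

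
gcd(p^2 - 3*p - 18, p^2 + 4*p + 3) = p + 3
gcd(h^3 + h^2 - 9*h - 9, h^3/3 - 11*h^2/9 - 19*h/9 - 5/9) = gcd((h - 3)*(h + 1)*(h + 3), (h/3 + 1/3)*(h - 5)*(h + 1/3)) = h + 1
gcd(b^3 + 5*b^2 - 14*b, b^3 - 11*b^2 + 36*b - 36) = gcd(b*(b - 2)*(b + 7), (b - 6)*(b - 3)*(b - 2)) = b - 2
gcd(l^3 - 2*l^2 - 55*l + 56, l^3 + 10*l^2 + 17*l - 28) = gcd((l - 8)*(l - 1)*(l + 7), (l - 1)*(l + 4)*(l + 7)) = l^2 + 6*l - 7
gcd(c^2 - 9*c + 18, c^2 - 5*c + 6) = c - 3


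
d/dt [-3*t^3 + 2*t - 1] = 2 - 9*t^2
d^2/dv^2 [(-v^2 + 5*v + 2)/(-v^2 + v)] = 4*(-2*v^3 - 3*v^2 + 3*v - 1)/(v^3*(v^3 - 3*v^2 + 3*v - 1))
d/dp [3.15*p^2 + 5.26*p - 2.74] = 6.3*p + 5.26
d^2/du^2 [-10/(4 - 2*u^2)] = 10*(3*u^2 + 2)/(u^2 - 2)^3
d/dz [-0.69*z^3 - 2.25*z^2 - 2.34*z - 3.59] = -2.07*z^2 - 4.5*z - 2.34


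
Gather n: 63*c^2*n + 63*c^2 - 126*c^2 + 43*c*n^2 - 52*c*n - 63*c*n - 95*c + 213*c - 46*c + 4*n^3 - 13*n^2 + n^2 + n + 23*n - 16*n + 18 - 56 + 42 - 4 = -63*c^2 + 72*c + 4*n^3 + n^2*(43*c - 12) + n*(63*c^2 - 115*c + 8)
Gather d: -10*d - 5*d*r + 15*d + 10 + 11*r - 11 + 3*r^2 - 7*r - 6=d*(5 - 5*r) + 3*r^2 + 4*r - 7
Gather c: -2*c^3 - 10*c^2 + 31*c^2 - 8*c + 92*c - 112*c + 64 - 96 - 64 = -2*c^3 + 21*c^2 - 28*c - 96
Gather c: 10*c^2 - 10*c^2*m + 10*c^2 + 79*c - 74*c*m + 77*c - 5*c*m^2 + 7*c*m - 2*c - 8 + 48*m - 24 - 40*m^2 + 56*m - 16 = c^2*(20 - 10*m) + c*(-5*m^2 - 67*m + 154) - 40*m^2 + 104*m - 48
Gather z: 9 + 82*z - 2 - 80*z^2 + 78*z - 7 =-80*z^2 + 160*z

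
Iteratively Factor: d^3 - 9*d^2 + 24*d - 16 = (d - 4)*(d^2 - 5*d + 4) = (d - 4)^2*(d - 1)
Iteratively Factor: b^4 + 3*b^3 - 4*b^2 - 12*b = (b + 2)*(b^3 + b^2 - 6*b) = (b + 2)*(b + 3)*(b^2 - 2*b) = b*(b + 2)*(b + 3)*(b - 2)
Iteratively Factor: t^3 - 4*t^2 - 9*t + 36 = (t - 3)*(t^2 - t - 12) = (t - 4)*(t - 3)*(t + 3)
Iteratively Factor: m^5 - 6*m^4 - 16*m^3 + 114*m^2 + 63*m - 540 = (m + 3)*(m^4 - 9*m^3 + 11*m^2 + 81*m - 180) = (m - 5)*(m + 3)*(m^3 - 4*m^2 - 9*m + 36) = (m - 5)*(m - 4)*(m + 3)*(m^2 - 9) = (m - 5)*(m - 4)*(m - 3)*(m + 3)*(m + 3)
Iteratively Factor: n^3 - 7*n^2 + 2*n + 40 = (n - 4)*(n^2 - 3*n - 10) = (n - 5)*(n - 4)*(n + 2)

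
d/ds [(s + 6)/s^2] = (-s - 12)/s^3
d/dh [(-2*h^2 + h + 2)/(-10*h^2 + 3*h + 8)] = 2*(2*h^2 + 4*h + 1)/(100*h^4 - 60*h^3 - 151*h^2 + 48*h + 64)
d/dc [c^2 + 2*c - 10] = 2*c + 2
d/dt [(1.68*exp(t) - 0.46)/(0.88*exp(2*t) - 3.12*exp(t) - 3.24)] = (-1.4784*exp(2*t) + 0.8096*exp(t) - 6.8784)*exp(t)/(0.7744*exp(4*t) - 5.4912*exp(3*t) + 4.032*exp(2*t) + 20.2176*exp(t) + 10.4976)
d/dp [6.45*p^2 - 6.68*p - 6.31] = 12.9*p - 6.68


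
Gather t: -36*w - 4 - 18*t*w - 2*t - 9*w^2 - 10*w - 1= t*(-18*w - 2) - 9*w^2 - 46*w - 5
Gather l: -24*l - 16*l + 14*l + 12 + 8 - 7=13 - 26*l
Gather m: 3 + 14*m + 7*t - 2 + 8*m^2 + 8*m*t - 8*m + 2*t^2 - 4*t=8*m^2 + m*(8*t + 6) + 2*t^2 + 3*t + 1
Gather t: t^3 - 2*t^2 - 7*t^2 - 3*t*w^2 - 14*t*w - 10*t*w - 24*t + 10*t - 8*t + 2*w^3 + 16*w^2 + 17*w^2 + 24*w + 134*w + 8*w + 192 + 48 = t^3 - 9*t^2 + t*(-3*w^2 - 24*w - 22) + 2*w^3 + 33*w^2 + 166*w + 240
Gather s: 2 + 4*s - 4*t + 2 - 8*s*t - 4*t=s*(4 - 8*t) - 8*t + 4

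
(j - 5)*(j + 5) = j^2 - 25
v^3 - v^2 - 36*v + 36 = (v - 6)*(v - 1)*(v + 6)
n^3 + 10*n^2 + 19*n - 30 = (n - 1)*(n + 5)*(n + 6)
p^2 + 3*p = p*(p + 3)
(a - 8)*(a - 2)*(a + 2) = a^3 - 8*a^2 - 4*a + 32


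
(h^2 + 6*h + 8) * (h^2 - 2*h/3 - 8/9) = h^4 + 16*h^3/3 + 28*h^2/9 - 32*h/3 - 64/9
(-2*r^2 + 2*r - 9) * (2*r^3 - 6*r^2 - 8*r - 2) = -4*r^5 + 16*r^4 - 14*r^3 + 42*r^2 + 68*r + 18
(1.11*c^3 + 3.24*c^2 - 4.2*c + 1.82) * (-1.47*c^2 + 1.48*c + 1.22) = -1.6317*c^5 - 3.12*c^4 + 12.3234*c^3 - 4.9386*c^2 - 2.4304*c + 2.2204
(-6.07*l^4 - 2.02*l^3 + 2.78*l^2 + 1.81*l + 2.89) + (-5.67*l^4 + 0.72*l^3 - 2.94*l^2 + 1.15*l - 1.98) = -11.74*l^4 - 1.3*l^3 - 0.16*l^2 + 2.96*l + 0.91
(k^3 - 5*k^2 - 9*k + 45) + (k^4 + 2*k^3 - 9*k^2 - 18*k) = k^4 + 3*k^3 - 14*k^2 - 27*k + 45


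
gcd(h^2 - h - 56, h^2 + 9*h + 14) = h + 7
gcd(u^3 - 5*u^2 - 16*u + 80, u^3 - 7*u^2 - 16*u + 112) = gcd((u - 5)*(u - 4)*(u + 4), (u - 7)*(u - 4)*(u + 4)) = u^2 - 16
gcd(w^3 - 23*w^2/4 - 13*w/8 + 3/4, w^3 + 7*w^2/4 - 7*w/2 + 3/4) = w - 1/4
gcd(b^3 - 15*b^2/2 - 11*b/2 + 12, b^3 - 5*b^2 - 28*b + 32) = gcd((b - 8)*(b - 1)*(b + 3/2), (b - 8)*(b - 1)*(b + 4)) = b^2 - 9*b + 8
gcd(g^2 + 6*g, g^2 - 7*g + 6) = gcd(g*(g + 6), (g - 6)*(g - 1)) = 1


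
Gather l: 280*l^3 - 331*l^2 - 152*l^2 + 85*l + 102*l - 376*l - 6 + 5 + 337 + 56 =280*l^3 - 483*l^2 - 189*l + 392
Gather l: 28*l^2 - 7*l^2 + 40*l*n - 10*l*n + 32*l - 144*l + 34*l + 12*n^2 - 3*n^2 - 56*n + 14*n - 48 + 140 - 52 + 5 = 21*l^2 + l*(30*n - 78) + 9*n^2 - 42*n + 45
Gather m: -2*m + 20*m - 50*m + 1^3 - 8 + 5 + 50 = 48 - 32*m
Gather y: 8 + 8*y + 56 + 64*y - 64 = 72*y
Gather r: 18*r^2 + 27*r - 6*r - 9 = 18*r^2 + 21*r - 9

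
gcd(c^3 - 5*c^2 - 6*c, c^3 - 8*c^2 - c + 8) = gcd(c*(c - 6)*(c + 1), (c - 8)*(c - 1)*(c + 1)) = c + 1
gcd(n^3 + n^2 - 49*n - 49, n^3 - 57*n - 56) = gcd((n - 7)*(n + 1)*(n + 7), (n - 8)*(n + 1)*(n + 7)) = n^2 + 8*n + 7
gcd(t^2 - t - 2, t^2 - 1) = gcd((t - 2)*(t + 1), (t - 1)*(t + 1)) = t + 1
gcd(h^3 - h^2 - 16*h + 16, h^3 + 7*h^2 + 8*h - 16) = h^2 + 3*h - 4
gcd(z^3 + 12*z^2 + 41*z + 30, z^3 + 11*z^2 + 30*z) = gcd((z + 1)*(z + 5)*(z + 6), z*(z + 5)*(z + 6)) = z^2 + 11*z + 30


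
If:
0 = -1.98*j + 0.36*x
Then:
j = 0.181818181818182*x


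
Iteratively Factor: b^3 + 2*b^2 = (b + 2)*(b^2) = b*(b + 2)*(b)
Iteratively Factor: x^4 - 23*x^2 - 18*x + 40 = (x + 2)*(x^3 - 2*x^2 - 19*x + 20) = (x - 5)*(x + 2)*(x^2 + 3*x - 4) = (x - 5)*(x + 2)*(x + 4)*(x - 1)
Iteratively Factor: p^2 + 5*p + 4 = (p + 1)*(p + 4)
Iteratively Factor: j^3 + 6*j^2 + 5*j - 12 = (j + 3)*(j^2 + 3*j - 4) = (j - 1)*(j + 3)*(j + 4)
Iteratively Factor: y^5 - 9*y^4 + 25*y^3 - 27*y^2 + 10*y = (y)*(y^4 - 9*y^3 + 25*y^2 - 27*y + 10) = y*(y - 1)*(y^3 - 8*y^2 + 17*y - 10) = y*(y - 1)^2*(y^2 - 7*y + 10) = y*(y - 5)*(y - 1)^2*(y - 2)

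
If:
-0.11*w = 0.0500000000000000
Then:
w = -0.45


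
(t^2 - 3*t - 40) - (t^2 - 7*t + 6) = 4*t - 46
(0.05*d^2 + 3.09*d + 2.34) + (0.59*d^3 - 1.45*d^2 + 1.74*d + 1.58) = 0.59*d^3 - 1.4*d^2 + 4.83*d + 3.92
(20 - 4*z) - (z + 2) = 18 - 5*z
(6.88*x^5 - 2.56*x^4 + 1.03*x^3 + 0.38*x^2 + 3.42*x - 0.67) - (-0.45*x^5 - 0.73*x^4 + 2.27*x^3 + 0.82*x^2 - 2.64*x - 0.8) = 7.33*x^5 - 1.83*x^4 - 1.24*x^3 - 0.44*x^2 + 6.06*x + 0.13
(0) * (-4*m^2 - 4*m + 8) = 0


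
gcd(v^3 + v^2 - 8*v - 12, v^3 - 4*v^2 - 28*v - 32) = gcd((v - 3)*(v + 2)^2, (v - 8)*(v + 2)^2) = v^2 + 4*v + 4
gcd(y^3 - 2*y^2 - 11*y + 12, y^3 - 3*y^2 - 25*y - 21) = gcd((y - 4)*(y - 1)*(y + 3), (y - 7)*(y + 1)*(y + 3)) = y + 3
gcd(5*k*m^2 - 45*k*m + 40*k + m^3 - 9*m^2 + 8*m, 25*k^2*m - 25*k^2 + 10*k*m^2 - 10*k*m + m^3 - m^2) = 5*k*m - 5*k + m^2 - m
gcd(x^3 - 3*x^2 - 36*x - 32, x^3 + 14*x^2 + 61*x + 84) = x + 4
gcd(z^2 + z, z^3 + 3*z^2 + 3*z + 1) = z + 1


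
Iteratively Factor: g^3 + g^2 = (g)*(g^2 + g) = g*(g + 1)*(g)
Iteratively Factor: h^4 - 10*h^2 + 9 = (h - 1)*(h^3 + h^2 - 9*h - 9) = (h - 1)*(h + 3)*(h^2 - 2*h - 3) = (h - 1)*(h + 1)*(h + 3)*(h - 3)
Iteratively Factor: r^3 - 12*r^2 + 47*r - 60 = (r - 5)*(r^2 - 7*r + 12) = (r - 5)*(r - 3)*(r - 4)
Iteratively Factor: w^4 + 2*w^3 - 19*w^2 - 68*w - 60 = (w - 5)*(w^3 + 7*w^2 + 16*w + 12) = (w - 5)*(w + 2)*(w^2 + 5*w + 6) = (w - 5)*(w + 2)*(w + 3)*(w + 2)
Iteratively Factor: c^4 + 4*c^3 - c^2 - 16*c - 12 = (c + 2)*(c^3 + 2*c^2 - 5*c - 6) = (c + 1)*(c + 2)*(c^2 + c - 6) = (c + 1)*(c + 2)*(c + 3)*(c - 2)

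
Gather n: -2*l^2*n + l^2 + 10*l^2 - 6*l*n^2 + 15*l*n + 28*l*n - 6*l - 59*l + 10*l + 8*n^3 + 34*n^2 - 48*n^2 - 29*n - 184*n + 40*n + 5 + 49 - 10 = 11*l^2 - 55*l + 8*n^3 + n^2*(-6*l - 14) + n*(-2*l^2 + 43*l - 173) + 44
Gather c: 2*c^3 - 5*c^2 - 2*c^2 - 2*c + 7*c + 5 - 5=2*c^3 - 7*c^2 + 5*c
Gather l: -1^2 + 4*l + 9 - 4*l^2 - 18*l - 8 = -4*l^2 - 14*l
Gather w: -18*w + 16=16 - 18*w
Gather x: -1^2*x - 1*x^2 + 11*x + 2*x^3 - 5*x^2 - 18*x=2*x^3 - 6*x^2 - 8*x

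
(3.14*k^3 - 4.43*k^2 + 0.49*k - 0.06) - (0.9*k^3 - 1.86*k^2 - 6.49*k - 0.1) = 2.24*k^3 - 2.57*k^2 + 6.98*k + 0.04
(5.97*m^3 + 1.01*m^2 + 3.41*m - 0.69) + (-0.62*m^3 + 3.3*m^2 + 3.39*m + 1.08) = 5.35*m^3 + 4.31*m^2 + 6.8*m + 0.39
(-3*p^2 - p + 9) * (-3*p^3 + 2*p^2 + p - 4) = 9*p^5 - 3*p^4 - 32*p^3 + 29*p^2 + 13*p - 36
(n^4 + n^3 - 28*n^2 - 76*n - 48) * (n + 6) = n^5 + 7*n^4 - 22*n^3 - 244*n^2 - 504*n - 288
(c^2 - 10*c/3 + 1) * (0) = 0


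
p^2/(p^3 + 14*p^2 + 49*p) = p/(p^2 + 14*p + 49)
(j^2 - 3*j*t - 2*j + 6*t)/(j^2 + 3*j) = (j^2 - 3*j*t - 2*j + 6*t)/(j*(j + 3))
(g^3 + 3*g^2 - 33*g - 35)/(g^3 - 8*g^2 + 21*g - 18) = (g^3 + 3*g^2 - 33*g - 35)/(g^3 - 8*g^2 + 21*g - 18)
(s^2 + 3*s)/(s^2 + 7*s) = (s + 3)/(s + 7)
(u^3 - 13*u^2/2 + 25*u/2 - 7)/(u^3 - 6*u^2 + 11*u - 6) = (u - 7/2)/(u - 3)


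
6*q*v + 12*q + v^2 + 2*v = (6*q + v)*(v + 2)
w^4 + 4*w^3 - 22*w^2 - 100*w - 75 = (w - 5)*(w + 1)*(w + 3)*(w + 5)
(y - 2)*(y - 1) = y^2 - 3*y + 2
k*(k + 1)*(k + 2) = k^3 + 3*k^2 + 2*k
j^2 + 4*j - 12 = (j - 2)*(j + 6)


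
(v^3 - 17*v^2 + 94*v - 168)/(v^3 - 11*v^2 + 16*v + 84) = (v - 4)/(v + 2)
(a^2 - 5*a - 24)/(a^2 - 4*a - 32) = (a + 3)/(a + 4)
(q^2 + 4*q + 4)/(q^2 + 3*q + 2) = (q + 2)/(q + 1)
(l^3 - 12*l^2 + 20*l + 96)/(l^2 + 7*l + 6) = (l^3 - 12*l^2 + 20*l + 96)/(l^2 + 7*l + 6)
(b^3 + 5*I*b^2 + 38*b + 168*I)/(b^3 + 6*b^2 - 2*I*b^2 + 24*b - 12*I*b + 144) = (b + 7*I)/(b + 6)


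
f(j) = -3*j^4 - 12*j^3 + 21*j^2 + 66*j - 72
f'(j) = -12*j^3 - 36*j^2 + 42*j + 66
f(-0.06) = -75.88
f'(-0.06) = 63.35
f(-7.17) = -2971.04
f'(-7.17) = 2337.36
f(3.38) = -463.93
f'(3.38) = -666.69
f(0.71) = -19.61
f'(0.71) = 73.38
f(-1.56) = -96.06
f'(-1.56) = -41.57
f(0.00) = -72.00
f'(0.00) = 66.00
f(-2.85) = -9.66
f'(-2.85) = -68.32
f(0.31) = -49.91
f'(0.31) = 75.20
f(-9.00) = -9900.00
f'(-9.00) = 5520.00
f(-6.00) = -1008.00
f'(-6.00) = 1110.00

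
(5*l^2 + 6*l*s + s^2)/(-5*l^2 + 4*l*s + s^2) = (l + s)/(-l + s)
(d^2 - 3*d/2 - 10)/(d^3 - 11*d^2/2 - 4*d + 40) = 1/(d - 4)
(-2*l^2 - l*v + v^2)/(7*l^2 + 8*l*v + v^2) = (-2*l + v)/(7*l + v)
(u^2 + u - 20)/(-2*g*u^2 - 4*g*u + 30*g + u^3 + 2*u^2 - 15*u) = (u - 4)/(-2*g*u + 6*g + u^2 - 3*u)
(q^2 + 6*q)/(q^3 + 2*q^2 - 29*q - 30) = q/(q^2 - 4*q - 5)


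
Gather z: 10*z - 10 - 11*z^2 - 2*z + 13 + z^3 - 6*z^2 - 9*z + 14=z^3 - 17*z^2 - z + 17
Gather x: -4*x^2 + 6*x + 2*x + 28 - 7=-4*x^2 + 8*x + 21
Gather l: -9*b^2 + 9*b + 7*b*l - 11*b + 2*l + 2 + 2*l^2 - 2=-9*b^2 - 2*b + 2*l^2 + l*(7*b + 2)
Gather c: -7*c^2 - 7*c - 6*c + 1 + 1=-7*c^2 - 13*c + 2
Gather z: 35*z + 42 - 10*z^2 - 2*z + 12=-10*z^2 + 33*z + 54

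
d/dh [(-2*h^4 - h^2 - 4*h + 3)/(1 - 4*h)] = 2*(12*h^4 - 4*h^3 + 2*h^2 - h + 4)/(16*h^2 - 8*h + 1)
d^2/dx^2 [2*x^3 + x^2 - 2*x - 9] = 12*x + 2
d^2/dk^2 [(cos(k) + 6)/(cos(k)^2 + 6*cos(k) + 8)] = (-9*(1 - cos(2*k))^2*cos(k)/4 - 9*(1 - cos(2*k))^2/2 + 349*cos(k) + 12*cos(2*k) - 33*cos(3*k)/2 + cos(5*k)/2 + 270)/((cos(k) + 2)^3*(cos(k) + 4)^3)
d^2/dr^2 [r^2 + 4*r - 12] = 2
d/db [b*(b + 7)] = 2*b + 7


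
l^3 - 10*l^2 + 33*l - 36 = (l - 4)*(l - 3)^2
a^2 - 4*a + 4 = (a - 2)^2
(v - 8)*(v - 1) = v^2 - 9*v + 8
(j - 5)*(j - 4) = j^2 - 9*j + 20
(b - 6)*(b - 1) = b^2 - 7*b + 6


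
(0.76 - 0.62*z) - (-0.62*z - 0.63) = 1.39000000000000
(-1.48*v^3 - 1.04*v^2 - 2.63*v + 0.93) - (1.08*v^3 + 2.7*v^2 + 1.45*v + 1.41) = -2.56*v^3 - 3.74*v^2 - 4.08*v - 0.48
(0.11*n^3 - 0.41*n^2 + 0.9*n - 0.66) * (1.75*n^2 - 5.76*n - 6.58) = 0.1925*n^5 - 1.3511*n^4 + 3.2128*n^3 - 3.6412*n^2 - 2.1204*n + 4.3428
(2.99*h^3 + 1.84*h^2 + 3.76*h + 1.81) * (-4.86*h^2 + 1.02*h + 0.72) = -14.5314*h^5 - 5.8926*h^4 - 14.244*h^3 - 3.6366*h^2 + 4.5534*h + 1.3032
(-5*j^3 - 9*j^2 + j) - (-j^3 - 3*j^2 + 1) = -4*j^3 - 6*j^2 + j - 1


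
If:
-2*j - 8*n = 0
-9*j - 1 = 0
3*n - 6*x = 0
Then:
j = -1/9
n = 1/36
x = 1/72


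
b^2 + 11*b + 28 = (b + 4)*(b + 7)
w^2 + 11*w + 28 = (w + 4)*(w + 7)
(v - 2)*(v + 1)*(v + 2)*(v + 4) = v^4 + 5*v^3 - 20*v - 16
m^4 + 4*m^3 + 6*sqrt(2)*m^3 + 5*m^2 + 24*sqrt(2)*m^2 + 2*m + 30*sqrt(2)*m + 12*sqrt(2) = (m + 1)^2*(m + 2)*(m + 6*sqrt(2))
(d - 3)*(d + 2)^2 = d^3 + d^2 - 8*d - 12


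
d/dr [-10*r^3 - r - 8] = -30*r^2 - 1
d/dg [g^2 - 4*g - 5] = 2*g - 4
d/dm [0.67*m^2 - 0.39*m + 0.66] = 1.34*m - 0.39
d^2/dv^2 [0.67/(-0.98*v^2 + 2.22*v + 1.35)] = (-1.286936*v^2 + 2.915304*v + 0.67*(1.96*v - 2.22)*(3.92*v - 4.44) + 1.77282)/(-0.98*v^2 + 2.22*v + 1.35)^3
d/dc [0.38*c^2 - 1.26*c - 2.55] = 0.76*c - 1.26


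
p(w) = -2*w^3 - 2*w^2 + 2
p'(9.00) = -522.00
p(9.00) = -1618.00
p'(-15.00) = -1290.00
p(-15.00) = 6302.00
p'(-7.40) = -298.96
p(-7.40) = 702.93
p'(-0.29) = 0.66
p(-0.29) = 1.88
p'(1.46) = -18.63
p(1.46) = -8.49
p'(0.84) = -7.59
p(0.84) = -0.60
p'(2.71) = -54.90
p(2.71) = -52.49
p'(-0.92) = -1.40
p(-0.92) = 1.86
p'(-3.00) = -42.00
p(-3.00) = 38.00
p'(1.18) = -13.07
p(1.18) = -4.07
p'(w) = -6*w^2 - 4*w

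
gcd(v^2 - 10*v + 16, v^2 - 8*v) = v - 8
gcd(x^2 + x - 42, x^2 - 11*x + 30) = x - 6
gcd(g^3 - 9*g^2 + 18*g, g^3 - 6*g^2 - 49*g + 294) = g - 6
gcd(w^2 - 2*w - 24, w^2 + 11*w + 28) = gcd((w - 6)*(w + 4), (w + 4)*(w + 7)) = w + 4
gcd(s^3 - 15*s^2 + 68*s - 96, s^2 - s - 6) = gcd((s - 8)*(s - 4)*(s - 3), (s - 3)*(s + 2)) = s - 3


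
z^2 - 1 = (z - 1)*(z + 1)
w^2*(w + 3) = w^3 + 3*w^2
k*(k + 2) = k^2 + 2*k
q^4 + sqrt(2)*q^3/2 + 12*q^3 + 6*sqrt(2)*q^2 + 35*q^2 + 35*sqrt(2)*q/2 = q*(q + 5)*(q + 7)*(q + sqrt(2)/2)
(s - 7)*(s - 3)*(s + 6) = s^3 - 4*s^2 - 39*s + 126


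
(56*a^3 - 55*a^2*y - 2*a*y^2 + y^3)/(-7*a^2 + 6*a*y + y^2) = -8*a + y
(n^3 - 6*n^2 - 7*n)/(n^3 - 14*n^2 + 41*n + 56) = n/(n - 8)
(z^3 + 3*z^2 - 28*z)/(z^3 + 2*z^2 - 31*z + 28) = z/(z - 1)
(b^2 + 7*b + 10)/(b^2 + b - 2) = (b + 5)/(b - 1)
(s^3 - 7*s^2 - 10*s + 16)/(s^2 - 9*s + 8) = s + 2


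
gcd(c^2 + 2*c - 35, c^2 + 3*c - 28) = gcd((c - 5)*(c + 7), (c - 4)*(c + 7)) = c + 7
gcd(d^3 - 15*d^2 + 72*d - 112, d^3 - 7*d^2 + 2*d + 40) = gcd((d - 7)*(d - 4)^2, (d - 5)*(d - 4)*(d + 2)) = d - 4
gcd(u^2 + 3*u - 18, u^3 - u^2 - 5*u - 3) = u - 3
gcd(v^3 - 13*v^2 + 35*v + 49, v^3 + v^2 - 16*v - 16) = v + 1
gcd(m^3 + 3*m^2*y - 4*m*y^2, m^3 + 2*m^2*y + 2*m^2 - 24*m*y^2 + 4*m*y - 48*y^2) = 1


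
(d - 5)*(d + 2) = d^2 - 3*d - 10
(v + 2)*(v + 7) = v^2 + 9*v + 14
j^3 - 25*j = j*(j - 5)*(j + 5)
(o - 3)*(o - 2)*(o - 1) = o^3 - 6*o^2 + 11*o - 6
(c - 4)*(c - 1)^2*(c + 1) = c^4 - 5*c^3 + 3*c^2 + 5*c - 4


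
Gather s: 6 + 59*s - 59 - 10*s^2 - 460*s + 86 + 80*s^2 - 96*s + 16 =70*s^2 - 497*s + 49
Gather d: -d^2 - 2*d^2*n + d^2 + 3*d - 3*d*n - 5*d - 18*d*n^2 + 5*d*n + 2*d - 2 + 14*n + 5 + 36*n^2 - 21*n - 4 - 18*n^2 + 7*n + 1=-2*d^2*n + d*(-18*n^2 + 2*n) + 18*n^2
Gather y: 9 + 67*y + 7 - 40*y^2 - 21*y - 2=-40*y^2 + 46*y + 14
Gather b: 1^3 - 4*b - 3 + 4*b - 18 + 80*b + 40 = 80*b + 20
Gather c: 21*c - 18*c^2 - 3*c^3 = -3*c^3 - 18*c^2 + 21*c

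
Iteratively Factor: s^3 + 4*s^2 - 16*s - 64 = (s - 4)*(s^2 + 8*s + 16) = (s - 4)*(s + 4)*(s + 4)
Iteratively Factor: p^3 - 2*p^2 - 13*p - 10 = (p + 1)*(p^2 - 3*p - 10) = (p - 5)*(p + 1)*(p + 2)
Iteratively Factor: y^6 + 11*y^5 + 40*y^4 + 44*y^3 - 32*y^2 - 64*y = (y - 1)*(y^5 + 12*y^4 + 52*y^3 + 96*y^2 + 64*y) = (y - 1)*(y + 2)*(y^4 + 10*y^3 + 32*y^2 + 32*y) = (y - 1)*(y + 2)*(y + 4)*(y^3 + 6*y^2 + 8*y) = (y - 1)*(y + 2)*(y + 4)^2*(y^2 + 2*y) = y*(y - 1)*(y + 2)*(y + 4)^2*(y + 2)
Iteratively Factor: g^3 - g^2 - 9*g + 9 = (g - 1)*(g^2 - 9) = (g - 1)*(g + 3)*(g - 3)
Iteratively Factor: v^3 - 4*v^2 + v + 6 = (v - 2)*(v^2 - 2*v - 3) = (v - 3)*(v - 2)*(v + 1)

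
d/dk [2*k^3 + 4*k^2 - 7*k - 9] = 6*k^2 + 8*k - 7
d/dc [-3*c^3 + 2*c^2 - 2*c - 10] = -9*c^2 + 4*c - 2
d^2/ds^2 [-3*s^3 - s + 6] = -18*s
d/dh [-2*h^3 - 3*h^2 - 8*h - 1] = -6*h^2 - 6*h - 8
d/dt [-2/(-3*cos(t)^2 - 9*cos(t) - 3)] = 2*(2*cos(t) + 3)*sin(t)/(3*(cos(t)^2 + 3*cos(t) + 1)^2)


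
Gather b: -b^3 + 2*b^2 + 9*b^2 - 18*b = -b^3 + 11*b^2 - 18*b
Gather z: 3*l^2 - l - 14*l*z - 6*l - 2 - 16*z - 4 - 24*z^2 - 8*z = 3*l^2 - 7*l - 24*z^2 + z*(-14*l - 24) - 6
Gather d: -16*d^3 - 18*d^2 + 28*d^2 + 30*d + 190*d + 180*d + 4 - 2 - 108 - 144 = -16*d^3 + 10*d^2 + 400*d - 250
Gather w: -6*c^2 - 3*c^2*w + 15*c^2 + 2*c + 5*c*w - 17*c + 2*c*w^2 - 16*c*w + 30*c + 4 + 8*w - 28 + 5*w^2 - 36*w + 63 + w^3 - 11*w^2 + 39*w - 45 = 9*c^2 + 15*c + w^3 + w^2*(2*c - 6) + w*(-3*c^2 - 11*c + 11) - 6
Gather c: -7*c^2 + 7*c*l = -7*c^2 + 7*c*l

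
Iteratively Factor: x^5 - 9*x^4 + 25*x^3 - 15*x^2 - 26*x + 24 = (x - 3)*(x^4 - 6*x^3 + 7*x^2 + 6*x - 8) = (x - 3)*(x - 1)*(x^3 - 5*x^2 + 2*x + 8) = (x - 3)*(x - 2)*(x - 1)*(x^2 - 3*x - 4) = (x - 4)*(x - 3)*(x - 2)*(x - 1)*(x + 1)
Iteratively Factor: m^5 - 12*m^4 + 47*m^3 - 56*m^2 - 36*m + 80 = (m - 2)*(m^4 - 10*m^3 + 27*m^2 - 2*m - 40) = (m - 2)^2*(m^3 - 8*m^2 + 11*m + 20) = (m - 2)^2*(m + 1)*(m^2 - 9*m + 20) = (m - 4)*(m - 2)^2*(m + 1)*(m - 5)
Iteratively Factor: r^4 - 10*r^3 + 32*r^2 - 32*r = (r - 4)*(r^3 - 6*r^2 + 8*r) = r*(r - 4)*(r^2 - 6*r + 8) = r*(r - 4)^2*(r - 2)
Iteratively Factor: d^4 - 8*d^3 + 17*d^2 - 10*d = (d)*(d^3 - 8*d^2 + 17*d - 10) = d*(d - 5)*(d^2 - 3*d + 2) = d*(d - 5)*(d - 1)*(d - 2)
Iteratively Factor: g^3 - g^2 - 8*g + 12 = (g - 2)*(g^2 + g - 6) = (g - 2)*(g + 3)*(g - 2)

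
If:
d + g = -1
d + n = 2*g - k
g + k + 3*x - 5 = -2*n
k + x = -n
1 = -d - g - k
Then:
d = 2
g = -3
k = 0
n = -8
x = 8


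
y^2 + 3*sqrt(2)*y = y*(y + 3*sqrt(2))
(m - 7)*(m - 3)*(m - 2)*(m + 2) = m^4 - 10*m^3 + 17*m^2 + 40*m - 84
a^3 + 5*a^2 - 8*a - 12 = (a - 2)*(a + 1)*(a + 6)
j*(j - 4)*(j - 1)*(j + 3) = j^4 - 2*j^3 - 11*j^2 + 12*j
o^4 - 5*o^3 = o^3*(o - 5)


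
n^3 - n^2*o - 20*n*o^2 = n*(n - 5*o)*(n + 4*o)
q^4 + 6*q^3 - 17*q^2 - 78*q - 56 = (q - 4)*(q + 1)*(q + 2)*(q + 7)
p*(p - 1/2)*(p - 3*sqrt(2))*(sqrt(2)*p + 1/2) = sqrt(2)*p^4 - 11*p^3/2 - sqrt(2)*p^3/2 - 3*sqrt(2)*p^2/2 + 11*p^2/4 + 3*sqrt(2)*p/4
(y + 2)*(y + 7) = y^2 + 9*y + 14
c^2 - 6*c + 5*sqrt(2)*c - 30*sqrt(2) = (c - 6)*(c + 5*sqrt(2))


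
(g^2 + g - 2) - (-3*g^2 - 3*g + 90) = 4*g^2 + 4*g - 92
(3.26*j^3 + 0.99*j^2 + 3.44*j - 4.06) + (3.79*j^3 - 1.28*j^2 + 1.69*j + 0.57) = 7.05*j^3 - 0.29*j^2 + 5.13*j - 3.49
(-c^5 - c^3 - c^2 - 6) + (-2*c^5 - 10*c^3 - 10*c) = -3*c^5 - 11*c^3 - c^2 - 10*c - 6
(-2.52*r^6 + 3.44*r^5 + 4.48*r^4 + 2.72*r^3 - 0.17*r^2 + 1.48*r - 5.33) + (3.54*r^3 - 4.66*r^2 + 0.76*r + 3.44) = -2.52*r^6 + 3.44*r^5 + 4.48*r^4 + 6.26*r^3 - 4.83*r^2 + 2.24*r - 1.89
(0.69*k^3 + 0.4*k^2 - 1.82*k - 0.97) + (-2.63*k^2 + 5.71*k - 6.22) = 0.69*k^3 - 2.23*k^2 + 3.89*k - 7.19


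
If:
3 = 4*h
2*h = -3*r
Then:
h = 3/4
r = -1/2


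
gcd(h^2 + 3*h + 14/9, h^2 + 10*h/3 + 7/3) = h + 7/3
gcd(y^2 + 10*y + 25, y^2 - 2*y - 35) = y + 5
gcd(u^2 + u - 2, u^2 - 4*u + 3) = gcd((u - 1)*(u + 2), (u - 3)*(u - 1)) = u - 1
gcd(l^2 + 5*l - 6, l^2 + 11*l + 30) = l + 6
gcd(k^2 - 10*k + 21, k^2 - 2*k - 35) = k - 7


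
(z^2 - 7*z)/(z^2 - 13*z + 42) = z/(z - 6)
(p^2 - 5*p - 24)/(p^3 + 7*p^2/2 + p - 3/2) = 2*(p - 8)/(2*p^2 + p - 1)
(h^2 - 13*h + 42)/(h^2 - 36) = (h - 7)/(h + 6)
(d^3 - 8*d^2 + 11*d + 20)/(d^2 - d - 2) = (d^2 - 9*d + 20)/(d - 2)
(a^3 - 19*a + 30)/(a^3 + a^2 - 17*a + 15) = (a - 2)/(a - 1)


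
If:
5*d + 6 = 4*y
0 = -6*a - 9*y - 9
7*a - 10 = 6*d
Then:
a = -10/51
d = -290/153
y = -133/153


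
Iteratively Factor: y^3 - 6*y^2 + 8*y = (y)*(y^2 - 6*y + 8) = y*(y - 2)*(y - 4)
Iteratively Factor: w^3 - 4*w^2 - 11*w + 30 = (w - 5)*(w^2 + w - 6) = (w - 5)*(w - 2)*(w + 3)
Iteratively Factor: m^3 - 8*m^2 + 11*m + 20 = (m + 1)*(m^2 - 9*m + 20) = (m - 4)*(m + 1)*(m - 5)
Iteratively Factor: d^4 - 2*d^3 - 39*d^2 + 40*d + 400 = (d + 4)*(d^3 - 6*d^2 - 15*d + 100) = (d + 4)^2*(d^2 - 10*d + 25) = (d - 5)*(d + 4)^2*(d - 5)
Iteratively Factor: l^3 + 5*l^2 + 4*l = (l + 4)*(l^2 + l) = l*(l + 4)*(l + 1)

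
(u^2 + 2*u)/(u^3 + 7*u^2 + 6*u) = (u + 2)/(u^2 + 7*u + 6)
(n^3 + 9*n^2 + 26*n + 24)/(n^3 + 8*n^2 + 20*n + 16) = (n + 3)/(n + 2)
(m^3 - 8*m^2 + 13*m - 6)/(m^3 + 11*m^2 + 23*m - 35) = (m^2 - 7*m + 6)/(m^2 + 12*m + 35)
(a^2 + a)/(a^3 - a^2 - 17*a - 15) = a/(a^2 - 2*a - 15)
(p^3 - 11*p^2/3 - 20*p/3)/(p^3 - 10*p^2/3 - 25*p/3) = (3*p + 4)/(3*p + 5)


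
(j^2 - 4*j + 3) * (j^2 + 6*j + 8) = j^4 + 2*j^3 - 13*j^2 - 14*j + 24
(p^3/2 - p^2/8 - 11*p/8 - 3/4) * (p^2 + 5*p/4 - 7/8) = p^5/2 + p^4/2 - 63*p^3/32 - 151*p^2/64 + 17*p/64 + 21/32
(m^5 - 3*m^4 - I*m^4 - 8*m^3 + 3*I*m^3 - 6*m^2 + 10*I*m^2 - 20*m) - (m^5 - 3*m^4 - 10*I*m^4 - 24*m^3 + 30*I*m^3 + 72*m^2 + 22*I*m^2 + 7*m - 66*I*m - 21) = 9*I*m^4 + 16*m^3 - 27*I*m^3 - 78*m^2 - 12*I*m^2 - 27*m + 66*I*m + 21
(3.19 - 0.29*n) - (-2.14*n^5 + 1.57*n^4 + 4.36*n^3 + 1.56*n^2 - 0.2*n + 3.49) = 2.14*n^5 - 1.57*n^4 - 4.36*n^3 - 1.56*n^2 - 0.09*n - 0.3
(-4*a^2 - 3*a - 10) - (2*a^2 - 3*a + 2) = -6*a^2 - 12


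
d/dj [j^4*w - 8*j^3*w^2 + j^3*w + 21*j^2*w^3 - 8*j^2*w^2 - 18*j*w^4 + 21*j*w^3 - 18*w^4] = w*(4*j^3 - 24*j^2*w + 3*j^2 + 42*j*w^2 - 16*j*w - 18*w^3 + 21*w^2)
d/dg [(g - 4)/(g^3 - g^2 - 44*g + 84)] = (g^3 - g^2 - 44*g + (g - 4)*(-3*g^2 + 2*g + 44) + 84)/(g^3 - g^2 - 44*g + 84)^2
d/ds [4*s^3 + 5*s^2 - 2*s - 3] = 12*s^2 + 10*s - 2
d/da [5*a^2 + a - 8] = 10*a + 1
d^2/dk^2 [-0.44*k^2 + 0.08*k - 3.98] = -0.880000000000000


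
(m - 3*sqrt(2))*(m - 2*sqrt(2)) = m^2 - 5*sqrt(2)*m + 12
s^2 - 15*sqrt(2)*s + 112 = (s - 8*sqrt(2))*(s - 7*sqrt(2))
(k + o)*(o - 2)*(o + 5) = k*o^2 + 3*k*o - 10*k + o^3 + 3*o^2 - 10*o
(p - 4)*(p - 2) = p^2 - 6*p + 8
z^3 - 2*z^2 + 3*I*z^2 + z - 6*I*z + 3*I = (z - 1)^2*(z + 3*I)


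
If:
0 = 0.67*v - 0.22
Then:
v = 0.33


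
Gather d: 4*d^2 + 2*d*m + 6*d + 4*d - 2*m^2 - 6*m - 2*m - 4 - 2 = 4*d^2 + d*(2*m + 10) - 2*m^2 - 8*m - 6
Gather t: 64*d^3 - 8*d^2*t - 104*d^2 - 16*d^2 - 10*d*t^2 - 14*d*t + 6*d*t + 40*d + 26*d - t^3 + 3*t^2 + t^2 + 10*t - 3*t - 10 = 64*d^3 - 120*d^2 + 66*d - t^3 + t^2*(4 - 10*d) + t*(-8*d^2 - 8*d + 7) - 10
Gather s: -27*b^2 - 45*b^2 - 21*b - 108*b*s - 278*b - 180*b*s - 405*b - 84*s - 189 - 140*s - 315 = -72*b^2 - 704*b + s*(-288*b - 224) - 504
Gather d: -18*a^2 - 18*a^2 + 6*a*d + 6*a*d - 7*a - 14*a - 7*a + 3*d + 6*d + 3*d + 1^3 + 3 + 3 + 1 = -36*a^2 - 28*a + d*(12*a + 12) + 8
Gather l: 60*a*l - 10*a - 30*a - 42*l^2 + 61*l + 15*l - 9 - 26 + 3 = -40*a - 42*l^2 + l*(60*a + 76) - 32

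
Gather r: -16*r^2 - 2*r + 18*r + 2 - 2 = -16*r^2 + 16*r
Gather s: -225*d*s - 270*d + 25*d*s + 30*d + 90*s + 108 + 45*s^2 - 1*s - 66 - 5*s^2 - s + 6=-240*d + 40*s^2 + s*(88 - 200*d) + 48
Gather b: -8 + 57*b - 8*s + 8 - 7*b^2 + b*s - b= -7*b^2 + b*(s + 56) - 8*s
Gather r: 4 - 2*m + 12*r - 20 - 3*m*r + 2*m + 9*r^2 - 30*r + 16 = 9*r^2 + r*(-3*m - 18)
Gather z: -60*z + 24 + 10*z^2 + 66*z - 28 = 10*z^2 + 6*z - 4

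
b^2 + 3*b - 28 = (b - 4)*(b + 7)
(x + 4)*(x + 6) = x^2 + 10*x + 24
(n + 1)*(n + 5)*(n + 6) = n^3 + 12*n^2 + 41*n + 30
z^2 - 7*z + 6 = (z - 6)*(z - 1)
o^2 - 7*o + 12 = (o - 4)*(o - 3)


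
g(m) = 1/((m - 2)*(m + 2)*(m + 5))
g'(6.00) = 0.00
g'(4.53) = -0.00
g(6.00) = 0.00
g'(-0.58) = 0.03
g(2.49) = 0.06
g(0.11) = -0.05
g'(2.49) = -0.15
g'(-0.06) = 0.01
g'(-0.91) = 0.06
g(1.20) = -0.06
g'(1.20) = -0.05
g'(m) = -1/((m - 2)*(m + 2)*(m + 5)^2) - 1/((m - 2)*(m + 2)^2*(m + 5)) - 1/((m - 2)^2*(m + 2)*(m + 5)) = (-(m - 2)*(m + 2) - (m - 2)*(m + 5) - (m + 2)*(m + 5))/((m - 2)^2*(m + 2)^2*(m + 5)^2)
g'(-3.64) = 0.00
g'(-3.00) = 0.07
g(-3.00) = 0.10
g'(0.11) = 0.01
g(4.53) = 0.01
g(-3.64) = 0.08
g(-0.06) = -0.05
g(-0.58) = -0.06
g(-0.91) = -0.08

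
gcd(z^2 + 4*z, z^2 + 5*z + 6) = 1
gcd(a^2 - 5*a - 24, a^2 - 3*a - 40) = a - 8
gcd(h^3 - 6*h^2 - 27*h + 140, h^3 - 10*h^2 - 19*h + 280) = h^2 - 2*h - 35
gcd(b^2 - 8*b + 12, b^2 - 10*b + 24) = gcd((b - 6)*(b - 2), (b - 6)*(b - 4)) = b - 6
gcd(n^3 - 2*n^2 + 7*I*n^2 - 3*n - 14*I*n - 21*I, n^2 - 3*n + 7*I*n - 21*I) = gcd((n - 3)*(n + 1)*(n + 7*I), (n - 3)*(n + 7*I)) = n^2 + n*(-3 + 7*I) - 21*I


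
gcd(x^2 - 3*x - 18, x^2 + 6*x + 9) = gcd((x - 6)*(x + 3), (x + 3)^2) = x + 3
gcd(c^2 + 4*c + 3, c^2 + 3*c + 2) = c + 1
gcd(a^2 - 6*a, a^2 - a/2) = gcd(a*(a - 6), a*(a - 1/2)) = a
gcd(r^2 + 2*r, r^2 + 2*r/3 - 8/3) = r + 2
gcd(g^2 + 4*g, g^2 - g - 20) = g + 4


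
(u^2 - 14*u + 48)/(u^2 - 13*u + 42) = (u - 8)/(u - 7)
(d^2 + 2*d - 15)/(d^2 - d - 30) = (d - 3)/(d - 6)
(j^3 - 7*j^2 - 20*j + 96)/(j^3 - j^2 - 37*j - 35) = (-j^3 + 7*j^2 + 20*j - 96)/(-j^3 + j^2 + 37*j + 35)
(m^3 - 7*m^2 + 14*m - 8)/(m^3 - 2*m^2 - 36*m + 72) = (m^2 - 5*m + 4)/(m^2 - 36)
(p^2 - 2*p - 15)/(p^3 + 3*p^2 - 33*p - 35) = (p + 3)/(p^2 + 8*p + 7)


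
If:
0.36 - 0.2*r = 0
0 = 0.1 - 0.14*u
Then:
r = 1.80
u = 0.71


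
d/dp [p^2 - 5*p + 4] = 2*p - 5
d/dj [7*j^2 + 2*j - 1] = 14*j + 2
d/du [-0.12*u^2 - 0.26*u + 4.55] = -0.24*u - 0.26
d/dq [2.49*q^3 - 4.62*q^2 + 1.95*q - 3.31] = 7.47*q^2 - 9.24*q + 1.95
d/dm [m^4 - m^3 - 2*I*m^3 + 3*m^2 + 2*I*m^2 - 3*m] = 4*m^3 + m^2*(-3 - 6*I) + m*(6 + 4*I) - 3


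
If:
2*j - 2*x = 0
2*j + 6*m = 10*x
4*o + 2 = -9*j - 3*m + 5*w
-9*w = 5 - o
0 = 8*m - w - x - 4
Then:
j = 153/469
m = 204/469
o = -1228/469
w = -397/469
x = 153/469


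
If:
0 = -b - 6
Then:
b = -6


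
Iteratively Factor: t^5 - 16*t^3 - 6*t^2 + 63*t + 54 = (t - 3)*(t^4 + 3*t^3 - 7*t^2 - 27*t - 18) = (t - 3)*(t + 2)*(t^3 + t^2 - 9*t - 9) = (t - 3)*(t + 2)*(t + 3)*(t^2 - 2*t - 3) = (t - 3)*(t + 1)*(t + 2)*(t + 3)*(t - 3)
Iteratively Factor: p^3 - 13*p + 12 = (p + 4)*(p^2 - 4*p + 3) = (p - 1)*(p + 4)*(p - 3)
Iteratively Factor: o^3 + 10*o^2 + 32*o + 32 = (o + 4)*(o^2 + 6*o + 8) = (o + 4)^2*(o + 2)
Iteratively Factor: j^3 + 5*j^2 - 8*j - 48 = (j + 4)*(j^2 + j - 12) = (j + 4)^2*(j - 3)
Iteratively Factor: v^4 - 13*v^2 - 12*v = (v - 4)*(v^3 + 4*v^2 + 3*v) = (v - 4)*(v + 3)*(v^2 + v) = (v - 4)*(v + 1)*(v + 3)*(v)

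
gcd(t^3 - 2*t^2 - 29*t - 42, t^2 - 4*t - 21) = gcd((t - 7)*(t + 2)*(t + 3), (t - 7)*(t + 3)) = t^2 - 4*t - 21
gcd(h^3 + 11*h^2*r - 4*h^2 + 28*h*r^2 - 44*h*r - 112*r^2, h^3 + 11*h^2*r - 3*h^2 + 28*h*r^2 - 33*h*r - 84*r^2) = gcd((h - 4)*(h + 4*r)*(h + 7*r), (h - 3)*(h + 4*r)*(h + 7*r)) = h^2 + 11*h*r + 28*r^2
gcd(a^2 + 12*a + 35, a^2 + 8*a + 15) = a + 5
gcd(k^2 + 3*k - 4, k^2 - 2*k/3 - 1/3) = k - 1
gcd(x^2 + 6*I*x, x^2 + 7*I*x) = x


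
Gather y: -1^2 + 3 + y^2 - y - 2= y^2 - y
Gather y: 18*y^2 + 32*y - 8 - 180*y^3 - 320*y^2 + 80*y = -180*y^3 - 302*y^2 + 112*y - 8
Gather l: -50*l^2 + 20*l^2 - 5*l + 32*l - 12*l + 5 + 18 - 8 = -30*l^2 + 15*l + 15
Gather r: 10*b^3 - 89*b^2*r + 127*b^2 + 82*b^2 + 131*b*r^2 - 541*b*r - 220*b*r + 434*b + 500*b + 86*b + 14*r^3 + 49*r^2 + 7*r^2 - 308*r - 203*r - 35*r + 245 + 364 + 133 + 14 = 10*b^3 + 209*b^2 + 1020*b + 14*r^3 + r^2*(131*b + 56) + r*(-89*b^2 - 761*b - 546) + 756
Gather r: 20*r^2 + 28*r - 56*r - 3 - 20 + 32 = 20*r^2 - 28*r + 9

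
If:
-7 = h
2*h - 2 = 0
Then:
No Solution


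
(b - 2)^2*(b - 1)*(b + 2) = b^4 - 3*b^3 - 2*b^2 + 12*b - 8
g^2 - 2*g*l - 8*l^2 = (g - 4*l)*(g + 2*l)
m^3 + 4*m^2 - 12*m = m*(m - 2)*(m + 6)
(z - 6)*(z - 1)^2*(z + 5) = z^4 - 3*z^3 - 27*z^2 + 59*z - 30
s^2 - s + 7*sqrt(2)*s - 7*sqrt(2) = (s - 1)*(s + 7*sqrt(2))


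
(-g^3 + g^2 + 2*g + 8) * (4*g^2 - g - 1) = -4*g^5 + 5*g^4 + 8*g^3 + 29*g^2 - 10*g - 8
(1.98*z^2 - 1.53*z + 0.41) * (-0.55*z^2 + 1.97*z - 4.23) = -1.089*z^4 + 4.7421*z^3 - 11.615*z^2 + 7.2796*z - 1.7343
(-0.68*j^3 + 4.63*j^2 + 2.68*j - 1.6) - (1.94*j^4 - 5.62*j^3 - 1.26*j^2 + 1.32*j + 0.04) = -1.94*j^4 + 4.94*j^3 + 5.89*j^2 + 1.36*j - 1.64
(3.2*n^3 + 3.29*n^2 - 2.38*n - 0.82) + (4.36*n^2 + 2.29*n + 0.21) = 3.2*n^3 + 7.65*n^2 - 0.0899999999999999*n - 0.61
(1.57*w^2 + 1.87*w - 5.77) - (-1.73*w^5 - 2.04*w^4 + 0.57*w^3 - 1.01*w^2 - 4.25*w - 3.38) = 1.73*w^5 + 2.04*w^4 - 0.57*w^3 + 2.58*w^2 + 6.12*w - 2.39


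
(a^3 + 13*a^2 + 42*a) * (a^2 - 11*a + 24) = a^5 + 2*a^4 - 77*a^3 - 150*a^2 + 1008*a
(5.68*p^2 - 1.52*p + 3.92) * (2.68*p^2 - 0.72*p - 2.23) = 15.2224*p^4 - 8.1632*p^3 - 1.0664*p^2 + 0.5672*p - 8.7416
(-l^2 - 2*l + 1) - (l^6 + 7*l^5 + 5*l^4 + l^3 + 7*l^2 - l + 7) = -l^6 - 7*l^5 - 5*l^4 - l^3 - 8*l^2 - l - 6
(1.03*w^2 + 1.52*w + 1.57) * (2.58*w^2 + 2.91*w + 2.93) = 2.6574*w^4 + 6.9189*w^3 + 11.4917*w^2 + 9.0223*w + 4.6001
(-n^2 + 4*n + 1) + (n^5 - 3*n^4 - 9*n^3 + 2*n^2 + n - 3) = n^5 - 3*n^4 - 9*n^3 + n^2 + 5*n - 2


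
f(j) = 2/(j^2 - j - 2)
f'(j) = 2*(1 - 2*j)/(j^2 - j - 2)^2 = 2*(1 - 2*j)/(-j^2 + j + 2)^2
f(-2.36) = 0.34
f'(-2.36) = 0.33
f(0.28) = -0.91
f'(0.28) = 0.18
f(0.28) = -0.91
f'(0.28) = 0.18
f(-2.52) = 0.29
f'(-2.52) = 0.26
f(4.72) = 0.13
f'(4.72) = -0.07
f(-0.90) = -6.90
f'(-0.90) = 66.59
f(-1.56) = 1.00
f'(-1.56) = 2.07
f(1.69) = -2.40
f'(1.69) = -6.85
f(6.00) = 0.07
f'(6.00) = -0.03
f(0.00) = -1.00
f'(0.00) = 0.50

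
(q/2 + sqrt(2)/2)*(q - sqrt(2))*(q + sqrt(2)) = q^3/2 + sqrt(2)*q^2/2 - q - sqrt(2)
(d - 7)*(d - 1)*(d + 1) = d^3 - 7*d^2 - d + 7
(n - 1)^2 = n^2 - 2*n + 1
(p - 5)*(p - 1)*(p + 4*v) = p^3 + 4*p^2*v - 6*p^2 - 24*p*v + 5*p + 20*v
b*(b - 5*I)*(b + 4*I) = b^3 - I*b^2 + 20*b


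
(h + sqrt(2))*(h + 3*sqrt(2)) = h^2 + 4*sqrt(2)*h + 6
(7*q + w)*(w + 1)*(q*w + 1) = 7*q^2*w^2 + 7*q^2*w + q*w^3 + q*w^2 + 7*q*w + 7*q + w^2 + w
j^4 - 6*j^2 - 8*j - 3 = (j - 3)*(j + 1)^3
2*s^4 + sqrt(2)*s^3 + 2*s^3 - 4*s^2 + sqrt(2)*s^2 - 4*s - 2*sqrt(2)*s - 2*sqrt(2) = (s - sqrt(2))*(s + sqrt(2))*(sqrt(2)*s + 1)*(sqrt(2)*s + sqrt(2))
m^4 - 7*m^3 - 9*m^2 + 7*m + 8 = (m - 8)*(m - 1)*(m + 1)^2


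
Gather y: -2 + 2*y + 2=2*y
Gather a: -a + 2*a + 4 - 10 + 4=a - 2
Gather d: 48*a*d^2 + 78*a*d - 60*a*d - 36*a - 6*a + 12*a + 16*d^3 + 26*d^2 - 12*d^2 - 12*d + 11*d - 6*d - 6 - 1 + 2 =-30*a + 16*d^3 + d^2*(48*a + 14) + d*(18*a - 7) - 5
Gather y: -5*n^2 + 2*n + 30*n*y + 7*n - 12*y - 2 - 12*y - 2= -5*n^2 + 9*n + y*(30*n - 24) - 4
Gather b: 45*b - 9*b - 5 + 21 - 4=36*b + 12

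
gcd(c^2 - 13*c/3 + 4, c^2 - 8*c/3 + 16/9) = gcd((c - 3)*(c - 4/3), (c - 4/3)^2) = c - 4/3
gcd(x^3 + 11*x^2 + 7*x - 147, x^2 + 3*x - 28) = x + 7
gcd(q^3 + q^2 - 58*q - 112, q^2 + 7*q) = q + 7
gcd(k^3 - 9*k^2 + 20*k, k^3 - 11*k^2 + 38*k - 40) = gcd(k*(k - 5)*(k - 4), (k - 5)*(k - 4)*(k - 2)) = k^2 - 9*k + 20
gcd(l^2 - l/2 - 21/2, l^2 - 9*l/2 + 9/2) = 1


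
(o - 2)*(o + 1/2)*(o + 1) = o^3 - o^2/2 - 5*o/2 - 1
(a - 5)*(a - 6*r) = a^2 - 6*a*r - 5*a + 30*r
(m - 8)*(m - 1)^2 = m^3 - 10*m^2 + 17*m - 8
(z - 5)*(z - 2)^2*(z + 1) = z^4 - 8*z^3 + 15*z^2 + 4*z - 20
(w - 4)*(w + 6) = w^2 + 2*w - 24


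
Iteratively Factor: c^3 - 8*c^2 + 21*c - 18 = (c - 2)*(c^2 - 6*c + 9) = (c - 3)*(c - 2)*(c - 3)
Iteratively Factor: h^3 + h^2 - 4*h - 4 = (h + 2)*(h^2 - h - 2) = (h - 2)*(h + 2)*(h + 1)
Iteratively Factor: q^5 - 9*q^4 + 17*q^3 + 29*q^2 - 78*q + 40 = (q + 2)*(q^4 - 11*q^3 + 39*q^2 - 49*q + 20) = (q - 1)*(q + 2)*(q^3 - 10*q^2 + 29*q - 20) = (q - 4)*(q - 1)*(q + 2)*(q^2 - 6*q + 5) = (q - 4)*(q - 1)^2*(q + 2)*(q - 5)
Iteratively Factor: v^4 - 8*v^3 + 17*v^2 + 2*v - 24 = (v - 3)*(v^3 - 5*v^2 + 2*v + 8) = (v - 3)*(v - 2)*(v^2 - 3*v - 4) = (v - 3)*(v - 2)*(v + 1)*(v - 4)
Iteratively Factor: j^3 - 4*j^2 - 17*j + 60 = (j - 5)*(j^2 + j - 12) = (j - 5)*(j + 4)*(j - 3)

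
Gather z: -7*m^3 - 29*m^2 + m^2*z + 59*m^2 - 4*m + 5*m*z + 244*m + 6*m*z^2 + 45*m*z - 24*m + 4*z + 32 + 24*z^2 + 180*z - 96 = -7*m^3 + 30*m^2 + 216*m + z^2*(6*m + 24) + z*(m^2 + 50*m + 184) - 64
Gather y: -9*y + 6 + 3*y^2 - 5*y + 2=3*y^2 - 14*y + 8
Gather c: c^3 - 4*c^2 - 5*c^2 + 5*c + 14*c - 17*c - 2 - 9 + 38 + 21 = c^3 - 9*c^2 + 2*c + 48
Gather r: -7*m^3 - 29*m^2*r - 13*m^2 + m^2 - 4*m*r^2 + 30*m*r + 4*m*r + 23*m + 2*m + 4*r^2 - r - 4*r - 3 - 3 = -7*m^3 - 12*m^2 + 25*m + r^2*(4 - 4*m) + r*(-29*m^2 + 34*m - 5) - 6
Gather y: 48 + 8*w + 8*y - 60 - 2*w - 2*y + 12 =6*w + 6*y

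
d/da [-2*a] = -2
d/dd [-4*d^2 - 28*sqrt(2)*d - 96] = -8*d - 28*sqrt(2)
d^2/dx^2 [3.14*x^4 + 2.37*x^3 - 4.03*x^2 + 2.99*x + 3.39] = 37.68*x^2 + 14.22*x - 8.06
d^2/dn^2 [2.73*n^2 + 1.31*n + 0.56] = 5.46000000000000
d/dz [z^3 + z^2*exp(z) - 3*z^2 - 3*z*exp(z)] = z^2*exp(z) + 3*z^2 - z*exp(z) - 6*z - 3*exp(z)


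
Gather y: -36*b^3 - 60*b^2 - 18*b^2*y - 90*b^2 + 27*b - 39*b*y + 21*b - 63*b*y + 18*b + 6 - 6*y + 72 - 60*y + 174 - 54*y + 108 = -36*b^3 - 150*b^2 + 66*b + y*(-18*b^2 - 102*b - 120) + 360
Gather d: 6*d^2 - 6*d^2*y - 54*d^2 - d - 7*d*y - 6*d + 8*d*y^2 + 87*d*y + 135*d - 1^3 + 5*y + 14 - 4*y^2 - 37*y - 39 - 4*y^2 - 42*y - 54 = d^2*(-6*y - 48) + d*(8*y^2 + 80*y + 128) - 8*y^2 - 74*y - 80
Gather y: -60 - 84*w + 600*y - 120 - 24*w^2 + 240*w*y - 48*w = -24*w^2 - 132*w + y*(240*w + 600) - 180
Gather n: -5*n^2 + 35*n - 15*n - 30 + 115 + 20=-5*n^2 + 20*n + 105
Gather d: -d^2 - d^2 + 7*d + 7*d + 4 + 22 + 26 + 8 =-2*d^2 + 14*d + 60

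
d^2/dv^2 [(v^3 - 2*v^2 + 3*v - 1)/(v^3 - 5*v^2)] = 2*(3*v^4 + 9*v^3 - 51*v^2 + 115*v - 75)/(v^4*(v^3 - 15*v^2 + 75*v - 125))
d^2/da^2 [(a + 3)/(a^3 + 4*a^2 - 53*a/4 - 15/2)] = 8*((a + 3)*(12*a^2 + 32*a - 53)^2 + (-12*a^2 - 32*a - 4*(a + 3)*(3*a + 4) + 53)*(4*a^3 + 16*a^2 - 53*a - 30))/(4*a^3 + 16*a^2 - 53*a - 30)^3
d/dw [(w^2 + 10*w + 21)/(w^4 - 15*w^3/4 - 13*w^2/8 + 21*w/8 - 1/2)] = 8*(-16*w^5 - 210*w^4 - 72*w^3 + 2041*w^2 + 538*w - 481)/(64*w^8 - 480*w^7 + 692*w^6 + 1116*w^5 - 1155*w^4 - 306*w^3 + 545*w^2 - 168*w + 16)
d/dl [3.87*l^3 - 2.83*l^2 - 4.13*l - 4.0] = 11.61*l^2 - 5.66*l - 4.13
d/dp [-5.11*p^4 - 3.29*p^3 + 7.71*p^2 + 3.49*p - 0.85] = -20.44*p^3 - 9.87*p^2 + 15.42*p + 3.49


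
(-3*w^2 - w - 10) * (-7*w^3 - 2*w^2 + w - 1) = 21*w^5 + 13*w^4 + 69*w^3 + 22*w^2 - 9*w + 10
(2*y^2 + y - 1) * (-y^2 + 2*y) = -2*y^4 + 3*y^3 + 3*y^2 - 2*y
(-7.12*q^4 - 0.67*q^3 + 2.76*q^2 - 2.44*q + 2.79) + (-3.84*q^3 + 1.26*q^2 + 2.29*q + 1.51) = -7.12*q^4 - 4.51*q^3 + 4.02*q^2 - 0.15*q + 4.3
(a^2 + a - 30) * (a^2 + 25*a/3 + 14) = a^4 + 28*a^3/3 - 23*a^2/3 - 236*a - 420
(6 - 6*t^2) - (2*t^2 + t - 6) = -8*t^2 - t + 12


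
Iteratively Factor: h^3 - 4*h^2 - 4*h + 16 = (h - 4)*(h^2 - 4) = (h - 4)*(h + 2)*(h - 2)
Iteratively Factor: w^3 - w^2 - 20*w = (w - 5)*(w^2 + 4*w) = w*(w - 5)*(w + 4)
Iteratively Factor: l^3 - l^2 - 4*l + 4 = (l + 2)*(l^2 - 3*l + 2) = (l - 2)*(l + 2)*(l - 1)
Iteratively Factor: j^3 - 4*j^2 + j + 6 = (j - 2)*(j^2 - 2*j - 3) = (j - 2)*(j + 1)*(j - 3)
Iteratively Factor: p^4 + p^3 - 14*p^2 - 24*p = (p + 3)*(p^3 - 2*p^2 - 8*p) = (p - 4)*(p + 3)*(p^2 + 2*p) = p*(p - 4)*(p + 3)*(p + 2)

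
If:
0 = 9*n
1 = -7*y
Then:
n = 0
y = -1/7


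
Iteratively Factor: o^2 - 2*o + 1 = (o - 1)*(o - 1)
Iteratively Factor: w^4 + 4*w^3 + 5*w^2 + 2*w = (w + 1)*(w^3 + 3*w^2 + 2*w) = w*(w + 1)*(w^2 + 3*w + 2) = w*(w + 1)*(w + 2)*(w + 1)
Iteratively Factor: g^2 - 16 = (g + 4)*(g - 4)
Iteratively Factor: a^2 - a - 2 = (a + 1)*(a - 2)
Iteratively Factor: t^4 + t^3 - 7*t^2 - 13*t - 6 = (t - 3)*(t^3 + 4*t^2 + 5*t + 2) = (t - 3)*(t + 1)*(t^2 + 3*t + 2) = (t - 3)*(t + 1)^2*(t + 2)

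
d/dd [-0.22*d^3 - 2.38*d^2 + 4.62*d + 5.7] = -0.66*d^2 - 4.76*d + 4.62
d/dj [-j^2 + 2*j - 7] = 2 - 2*j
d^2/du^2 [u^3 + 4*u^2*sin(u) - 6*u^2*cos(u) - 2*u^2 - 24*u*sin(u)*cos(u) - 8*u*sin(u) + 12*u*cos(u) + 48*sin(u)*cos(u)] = -4*u^2*sin(u) + 6*u^2*cos(u) + 32*u*sin(u) + 48*u*sin(2*u) + 4*u*cos(u) + 6*u - 16*sin(u) - 96*sin(2*u) - 28*cos(u) - 48*cos(2*u) - 4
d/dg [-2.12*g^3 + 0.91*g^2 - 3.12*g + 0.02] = -6.36*g^2 + 1.82*g - 3.12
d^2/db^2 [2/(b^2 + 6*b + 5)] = 4*(-b^2 - 6*b + 4*(b + 3)^2 - 5)/(b^2 + 6*b + 5)^3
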